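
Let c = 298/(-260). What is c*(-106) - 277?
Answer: -10108/65 ≈ -155.51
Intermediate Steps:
c = -149/130 (c = 298*(-1/260) = -149/130 ≈ -1.1462)
c*(-106) - 277 = -149/130*(-106) - 277 = 7897/65 - 277 = -10108/65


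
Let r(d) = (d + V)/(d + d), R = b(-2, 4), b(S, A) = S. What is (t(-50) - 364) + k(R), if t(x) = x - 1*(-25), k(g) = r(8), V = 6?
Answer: -3105/8 ≈ -388.13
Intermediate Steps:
R = -2
r(d) = (6 + d)/(2*d) (r(d) = (d + 6)/(d + d) = (6 + d)/((2*d)) = (6 + d)*(1/(2*d)) = (6 + d)/(2*d))
k(g) = 7/8 (k(g) = (½)*(6 + 8)/8 = (½)*(⅛)*14 = 7/8)
t(x) = 25 + x (t(x) = x + 25 = 25 + x)
(t(-50) - 364) + k(R) = ((25 - 50) - 364) + 7/8 = (-25 - 364) + 7/8 = -389 + 7/8 = -3105/8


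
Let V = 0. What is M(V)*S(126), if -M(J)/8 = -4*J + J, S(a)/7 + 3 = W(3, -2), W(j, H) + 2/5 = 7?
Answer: 0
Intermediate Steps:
W(j, H) = 33/5 (W(j, H) = -⅖ + 7 = 33/5)
S(a) = 126/5 (S(a) = -21 + 7*(33/5) = -21 + 231/5 = 126/5)
M(J) = 24*J (M(J) = -8*(-4*J + J) = -(-24)*J = 24*J)
M(V)*S(126) = (24*0)*(126/5) = 0*(126/5) = 0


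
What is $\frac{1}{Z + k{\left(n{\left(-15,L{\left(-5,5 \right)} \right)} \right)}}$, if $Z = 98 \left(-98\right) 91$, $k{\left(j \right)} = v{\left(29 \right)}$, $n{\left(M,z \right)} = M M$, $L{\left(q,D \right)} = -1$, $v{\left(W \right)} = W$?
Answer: $- \frac{1}{873935} \approx -1.1442 \cdot 10^{-6}$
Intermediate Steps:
$n{\left(M,z \right)} = M^{2}$
$k{\left(j \right)} = 29$
$Z = -873964$ ($Z = \left(-9604\right) 91 = -873964$)
$\frac{1}{Z + k{\left(n{\left(-15,L{\left(-5,5 \right)} \right)} \right)}} = \frac{1}{-873964 + 29} = \frac{1}{-873935} = - \frac{1}{873935}$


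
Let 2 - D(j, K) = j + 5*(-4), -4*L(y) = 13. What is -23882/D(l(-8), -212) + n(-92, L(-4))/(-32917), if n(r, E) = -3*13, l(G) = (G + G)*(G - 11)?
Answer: 393067396/4641297 ≈ 84.689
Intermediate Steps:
L(y) = -13/4 (L(y) = -¼*13 = -13/4)
l(G) = 2*G*(-11 + G) (l(G) = (2*G)*(-11 + G) = 2*G*(-11 + G))
n(r, E) = -39
D(j, K) = 22 - j (D(j, K) = 2 - (j + 5*(-4)) = 2 - (j - 20) = 2 - (-20 + j) = 2 + (20 - j) = 22 - j)
-23882/D(l(-8), -212) + n(-92, L(-4))/(-32917) = -23882/(22 - 2*(-8)*(-11 - 8)) - 39/(-32917) = -23882/(22 - 2*(-8)*(-19)) - 39*(-1/32917) = -23882/(22 - 1*304) + 39/32917 = -23882/(22 - 304) + 39/32917 = -23882/(-282) + 39/32917 = -23882*(-1/282) + 39/32917 = 11941/141 + 39/32917 = 393067396/4641297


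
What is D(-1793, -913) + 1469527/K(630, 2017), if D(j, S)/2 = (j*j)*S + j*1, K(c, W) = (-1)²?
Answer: -5868848333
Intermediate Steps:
K(c, W) = 1
D(j, S) = 2*j + 2*S*j² (D(j, S) = 2*((j*j)*S + j*1) = 2*(j²*S + j) = 2*(S*j² + j) = 2*(j + S*j²) = 2*j + 2*S*j²)
D(-1793, -913) + 1469527/K(630, 2017) = 2*(-1793)*(1 - 913*(-1793)) + 1469527/1 = 2*(-1793)*(1 + 1637009) + 1469527*1 = 2*(-1793)*1637010 + 1469527 = -5870317860 + 1469527 = -5868848333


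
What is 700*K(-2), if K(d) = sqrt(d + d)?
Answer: 1400*I ≈ 1400.0*I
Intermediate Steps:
K(d) = sqrt(2)*sqrt(d) (K(d) = sqrt(2*d) = sqrt(2)*sqrt(d))
700*K(-2) = 700*(sqrt(2)*sqrt(-2)) = 700*(sqrt(2)*(I*sqrt(2))) = 700*(2*I) = 1400*I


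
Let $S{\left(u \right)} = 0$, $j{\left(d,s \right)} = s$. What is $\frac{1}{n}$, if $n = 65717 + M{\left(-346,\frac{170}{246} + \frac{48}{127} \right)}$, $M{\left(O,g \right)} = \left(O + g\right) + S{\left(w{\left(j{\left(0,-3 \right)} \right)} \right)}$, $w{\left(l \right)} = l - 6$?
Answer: $\frac{15621}{1021177090} \approx 1.5297 \cdot 10^{-5}$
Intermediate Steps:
$w{\left(l \right)} = -6 + l$ ($w{\left(l \right)} = l - 6 = -6 + l$)
$M{\left(O,g \right)} = O + g$ ($M{\left(O,g \right)} = \left(O + g\right) + 0 = O + g$)
$n = \frac{1021177090}{15621}$ ($n = 65717 + \left(-346 + \left(\frac{170}{246} + \frac{48}{127}\right)\right) = 65717 + \left(-346 + \left(170 \cdot \frac{1}{246} + 48 \cdot \frac{1}{127}\right)\right) = 65717 + \left(-346 + \left(\frac{85}{123} + \frac{48}{127}\right)\right) = 65717 + \left(-346 + \frac{16699}{15621}\right) = 65717 - \frac{5388167}{15621} = \frac{1021177090}{15621} \approx 65372.0$)
$\frac{1}{n} = \frac{1}{\frac{1021177090}{15621}} = \frac{15621}{1021177090}$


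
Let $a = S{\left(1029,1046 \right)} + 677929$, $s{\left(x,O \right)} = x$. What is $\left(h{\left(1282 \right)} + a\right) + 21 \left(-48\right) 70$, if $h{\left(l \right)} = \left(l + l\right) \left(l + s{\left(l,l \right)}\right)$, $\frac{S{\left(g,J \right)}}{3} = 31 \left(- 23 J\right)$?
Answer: $4944071$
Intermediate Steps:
$S{\left(g,J \right)} = - 2139 J$ ($S{\left(g,J \right)} = 3 \cdot 31 \left(- 23 J\right) = 3 \left(- 713 J\right) = - 2139 J$)
$h{\left(l \right)} = 4 l^{2}$ ($h{\left(l \right)} = \left(l + l\right) \left(l + l\right) = 2 l 2 l = 4 l^{2}$)
$a = -1559465$ ($a = \left(-2139\right) 1046 + 677929 = -2237394 + 677929 = -1559465$)
$\left(h{\left(1282 \right)} + a\right) + 21 \left(-48\right) 70 = \left(4 \cdot 1282^{2} - 1559465\right) + 21 \left(-48\right) 70 = \left(4 \cdot 1643524 - 1559465\right) - 70560 = \left(6574096 - 1559465\right) - 70560 = 5014631 - 70560 = 4944071$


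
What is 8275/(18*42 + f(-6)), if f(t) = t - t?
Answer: 8275/756 ≈ 10.946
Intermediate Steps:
f(t) = 0
8275/(18*42 + f(-6)) = 8275/(18*42 + 0) = 8275/(756 + 0) = 8275/756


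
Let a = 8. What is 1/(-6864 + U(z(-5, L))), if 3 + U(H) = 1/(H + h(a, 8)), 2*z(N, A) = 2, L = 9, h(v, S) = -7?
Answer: -6/41203 ≈ -0.00014562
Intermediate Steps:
z(N, A) = 1 (z(N, A) = (½)*2 = 1)
U(H) = -3 + 1/(-7 + H) (U(H) = -3 + 1/(H - 7) = -3 + 1/(-7 + H))
1/(-6864 + U(z(-5, L))) = 1/(-6864 + (22 - 3*1)/(-7 + 1)) = 1/(-6864 + (22 - 3)/(-6)) = 1/(-6864 - ⅙*19) = 1/(-6864 - 19/6) = 1/(-41203/6) = -6/41203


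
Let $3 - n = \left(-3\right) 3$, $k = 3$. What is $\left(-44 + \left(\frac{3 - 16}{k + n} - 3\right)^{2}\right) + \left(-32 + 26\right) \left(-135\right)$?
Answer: $\frac{175714}{225} \approx 780.95$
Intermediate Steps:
$n = 12$ ($n = 3 - \left(-3\right) 3 = 3 - -9 = 3 + 9 = 12$)
$\left(-44 + \left(\frac{3 - 16}{k + n} - 3\right)^{2}\right) + \left(-32 + 26\right) \left(-135\right) = \left(-44 + \left(\frac{3 - 16}{3 + 12} - 3\right)^{2}\right) + \left(-32 + 26\right) \left(-135\right) = \left(-44 + \left(\frac{3 - 16}{15} - 3\right)^{2}\right) - -810 = \left(-44 + \left(\left(-13\right) \frac{1}{15} - 3\right)^{2}\right) + 810 = \left(-44 + \left(- \frac{13}{15} - 3\right)^{2}\right) + 810 = \left(-44 + \left(- \frac{58}{15}\right)^{2}\right) + 810 = \left(-44 + \frac{3364}{225}\right) + 810 = - \frac{6536}{225} + 810 = \frac{175714}{225}$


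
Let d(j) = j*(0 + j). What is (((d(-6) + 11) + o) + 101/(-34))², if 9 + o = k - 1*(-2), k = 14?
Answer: 3010225/1156 ≈ 2604.0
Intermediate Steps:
d(j) = j² (d(j) = j*j = j²)
o = 7 (o = -9 + (14 - 1*(-2)) = -9 + (14 + 2) = -9 + 16 = 7)
(((d(-6) + 11) + o) + 101/(-34))² = ((((-6)² + 11) + 7) + 101/(-34))² = (((36 + 11) + 7) + 101*(-1/34))² = ((47 + 7) - 101/34)² = (54 - 101/34)² = (1735/34)² = 3010225/1156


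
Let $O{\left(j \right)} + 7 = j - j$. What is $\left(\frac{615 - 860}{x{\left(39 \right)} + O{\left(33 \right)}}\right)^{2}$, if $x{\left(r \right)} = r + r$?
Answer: $\frac{60025}{5041} \approx 11.907$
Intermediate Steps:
$O{\left(j \right)} = -7$ ($O{\left(j \right)} = -7 + \left(j - j\right) = -7 + 0 = -7$)
$x{\left(r \right)} = 2 r$
$\left(\frac{615 - 860}{x{\left(39 \right)} + O{\left(33 \right)}}\right)^{2} = \left(\frac{615 - 860}{2 \cdot 39 - 7}\right)^{2} = \left(- \frac{245}{78 - 7}\right)^{2} = \left(- \frac{245}{71}\right)^{2} = \frac{60025}{5041}$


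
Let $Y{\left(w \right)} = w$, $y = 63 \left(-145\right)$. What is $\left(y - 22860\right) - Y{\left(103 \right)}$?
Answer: $-32098$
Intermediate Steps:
$y = -9135$
$\left(y - 22860\right) - Y{\left(103 \right)} = \left(-9135 - 22860\right) - 103 = -31995 - 103 = -32098$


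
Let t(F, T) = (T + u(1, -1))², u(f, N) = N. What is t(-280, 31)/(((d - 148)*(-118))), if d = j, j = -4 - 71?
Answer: 450/13157 ≈ 0.034202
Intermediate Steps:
j = -75
d = -75
t(F, T) = (-1 + T)² (t(F, T) = (T - 1)² = (-1 + T)²)
t(-280, 31)/(((d - 148)*(-118))) = (-1 + 31)²/(((-75 - 148)*(-118))) = 30²/((-223*(-118))) = 900/26314 = 900*(1/26314) = 450/13157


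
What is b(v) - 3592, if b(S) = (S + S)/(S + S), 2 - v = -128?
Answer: -3591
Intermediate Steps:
v = 130 (v = 2 - 1*(-128) = 2 + 128 = 130)
b(S) = 1 (b(S) = (2*S)/((2*S)) = (2*S)*(1/(2*S)) = 1)
b(v) - 3592 = 1 - 3592 = -3591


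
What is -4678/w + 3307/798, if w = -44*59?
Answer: 1539752/258951 ≈ 5.9461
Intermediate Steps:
w = -2596
-4678/w + 3307/798 = -4678/(-2596) + 3307/798 = -4678*(-1/2596) + 3307*(1/798) = 2339/1298 + 3307/798 = 1539752/258951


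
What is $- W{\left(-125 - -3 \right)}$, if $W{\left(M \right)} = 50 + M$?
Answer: $72$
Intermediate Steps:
$- W{\left(-125 - -3 \right)} = - (50 - 122) = \left(-1\right) \left(-72\right) = 72$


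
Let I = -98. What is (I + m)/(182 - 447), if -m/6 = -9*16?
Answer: -766/265 ≈ -2.8906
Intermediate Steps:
m = 864 (m = -(-54)*16 = -6*(-144) = 864)
(I + m)/(182 - 447) = (-98 + 864)/(182 - 447) = 766/(-265) = 766*(-1/265) = -766/265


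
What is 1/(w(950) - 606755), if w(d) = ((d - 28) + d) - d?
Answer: -1/605833 ≈ -1.6506e-6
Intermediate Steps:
w(d) = -28 + d (w(d) = ((-28 + d) + d) - d = (-28 + 2*d) - d = -28 + d)
1/(w(950) - 606755) = 1/((-28 + 950) - 606755) = 1/(922 - 606755) = 1/(-605833) = -1/605833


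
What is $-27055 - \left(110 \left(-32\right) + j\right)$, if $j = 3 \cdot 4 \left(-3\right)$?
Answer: $-23499$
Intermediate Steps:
$j = -36$ ($j = 12 \left(-3\right) = -36$)
$-27055 - \left(110 \left(-32\right) + j\right) = -27055 - \left(110 \left(-32\right) - 36\right) = -27055 - \left(-3520 - 36\right) = -27055 - -3556 = -27055 + 3556 = -23499$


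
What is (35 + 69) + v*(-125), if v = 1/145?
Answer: 2991/29 ≈ 103.14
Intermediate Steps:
v = 1/145 ≈ 0.0068966
(35 + 69) + v*(-125) = (35 + 69) + (1/145)*(-125) = 104 - 25/29 = 2991/29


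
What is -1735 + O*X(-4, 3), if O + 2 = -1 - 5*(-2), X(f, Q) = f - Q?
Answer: -1784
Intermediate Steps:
O = 7 (O = -2 + (-1 - 5*(-2)) = -2 + (-1 + 10) = -2 + 9 = 7)
-1735 + O*X(-4, 3) = -1735 + 7*(-4 - 1*3) = -1735 + 7*(-4 - 3) = -1735 + 7*(-7) = -1735 - 49 = -1784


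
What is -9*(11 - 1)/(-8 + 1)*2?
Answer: 180/7 ≈ 25.714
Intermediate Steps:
-9*(11 - 1)/(-8 + 1)*2 = -90/(-7)*2 = -90*(-1)/7*2 = -9*(-10/7)*2 = (90/7)*2 = 180/7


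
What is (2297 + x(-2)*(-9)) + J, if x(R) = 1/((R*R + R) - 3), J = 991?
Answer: 3297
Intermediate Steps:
x(R) = 1/(-3 + R + R²) (x(R) = 1/((R² + R) - 3) = 1/((R + R²) - 3) = 1/(-3 + R + R²))
(2297 + x(-2)*(-9)) + J = (2297 - 9/(-3 - 2 + (-2)²)) + 991 = (2297 - 9/(-3 - 2 + 4)) + 991 = (2297 - 9/(-1)) + 991 = (2297 - 1*(-9)) + 991 = (2297 + 9) + 991 = 2306 + 991 = 3297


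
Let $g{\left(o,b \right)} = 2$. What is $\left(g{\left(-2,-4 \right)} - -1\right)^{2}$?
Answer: $9$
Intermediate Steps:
$\left(g{\left(-2,-4 \right)} - -1\right)^{2} = \left(2 - -1\right)^{2} = \left(2 + 1\right)^{2} = 3^{2} = 9$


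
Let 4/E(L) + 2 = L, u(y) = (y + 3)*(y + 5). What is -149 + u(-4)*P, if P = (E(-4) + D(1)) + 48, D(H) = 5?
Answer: -604/3 ≈ -201.33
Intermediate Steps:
u(y) = (3 + y)*(5 + y)
E(L) = 4/(-2 + L)
P = 157/3 (P = (4/(-2 - 4) + 5) + 48 = (4/(-6) + 5) + 48 = (4*(-⅙) + 5) + 48 = (-⅔ + 5) + 48 = 13/3 + 48 = 157/3 ≈ 52.333)
-149 + u(-4)*P = -149 + (15 + (-4)² + 8*(-4))*(157/3) = -149 + (15 + 16 - 32)*(157/3) = -149 - 1*157/3 = -149 - 157/3 = -604/3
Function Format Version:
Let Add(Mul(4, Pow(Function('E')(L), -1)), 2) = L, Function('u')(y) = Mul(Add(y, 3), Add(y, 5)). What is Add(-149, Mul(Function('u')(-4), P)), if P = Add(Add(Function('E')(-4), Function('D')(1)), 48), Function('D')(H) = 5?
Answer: Rational(-604, 3) ≈ -201.33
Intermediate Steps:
Function('u')(y) = Mul(Add(3, y), Add(5, y))
Function('E')(L) = Mul(4, Pow(Add(-2, L), -1))
P = Rational(157, 3) (P = Add(Add(Mul(4, Pow(Add(-2, -4), -1)), 5), 48) = Add(Add(Mul(4, Pow(-6, -1)), 5), 48) = Add(Add(Mul(4, Rational(-1, 6)), 5), 48) = Add(Add(Rational(-2, 3), 5), 48) = Add(Rational(13, 3), 48) = Rational(157, 3) ≈ 52.333)
Add(-149, Mul(Function('u')(-4), P)) = Add(-149, Mul(Add(15, Pow(-4, 2), Mul(8, -4)), Rational(157, 3))) = Add(-149, Mul(Add(15, 16, -32), Rational(157, 3))) = Add(-149, Mul(-1, Rational(157, 3))) = Add(-149, Rational(-157, 3)) = Rational(-604, 3)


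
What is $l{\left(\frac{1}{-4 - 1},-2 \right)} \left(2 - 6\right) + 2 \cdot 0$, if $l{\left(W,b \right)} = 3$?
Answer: $-12$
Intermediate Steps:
$l{\left(\frac{1}{-4 - 1},-2 \right)} \left(2 - 6\right) + 2 \cdot 0 = 3 \left(2 - 6\right) + 2 \cdot 0 = 3 \left(2 - 6\right) + 0 = 3 \left(-4\right) + 0 = -12 + 0 = -12$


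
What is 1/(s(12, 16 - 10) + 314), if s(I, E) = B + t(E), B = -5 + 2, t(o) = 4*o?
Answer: 1/335 ≈ 0.0029851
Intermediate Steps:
B = -3
s(I, E) = -3 + 4*E
1/(s(12, 16 - 10) + 314) = 1/((-3 + 4*(16 - 10)) + 314) = 1/((-3 + 4*6) + 314) = 1/((-3 + 24) + 314) = 1/(21 + 314) = 1/335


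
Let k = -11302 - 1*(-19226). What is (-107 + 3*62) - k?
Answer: -7845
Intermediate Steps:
k = 7924 (k = -11302 + 19226 = 7924)
(-107 + 3*62) - k = (-107 + 3*62) - 1*7924 = (-107 + 186) - 7924 = 79 - 7924 = -7845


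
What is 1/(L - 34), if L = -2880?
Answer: -1/2914 ≈ -0.00034317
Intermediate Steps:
1/(L - 34) = 1/(-2880 - 34) = 1/(-2914) = -1/2914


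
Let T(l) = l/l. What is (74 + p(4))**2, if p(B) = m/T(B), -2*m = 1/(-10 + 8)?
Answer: 88209/16 ≈ 5513.1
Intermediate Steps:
m = 1/4 (m = -1/(2*(-10 + 8)) = -1/2/(-2) = -1/2*(-1/2) = 1/4 ≈ 0.25000)
T(l) = 1
p(B) = 1/4 (p(B) = (1/4)/1 = (1/4)*1 = 1/4)
(74 + p(4))**2 = (74 + 1/4)**2 = (297/4)**2 = 88209/16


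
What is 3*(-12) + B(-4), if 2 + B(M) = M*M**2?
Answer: -102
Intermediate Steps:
B(M) = -2 + M**3 (B(M) = -2 + M*M**2 = -2 + M**3)
3*(-12) + B(-4) = 3*(-12) + (-2 + (-4)**3) = -36 + (-2 - 64) = -36 - 66 = -102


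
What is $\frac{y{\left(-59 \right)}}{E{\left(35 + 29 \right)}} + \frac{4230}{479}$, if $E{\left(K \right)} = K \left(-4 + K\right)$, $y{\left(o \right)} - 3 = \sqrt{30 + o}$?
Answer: $\frac{5414879}{613120} + \frac{i \sqrt{29}}{3840} \approx 8.8317 + 0.0014024 i$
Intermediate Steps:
$y{\left(o \right)} = 3 + \sqrt{30 + o}$
$\frac{y{\left(-59 \right)}}{E{\left(35 + 29 \right)}} + \frac{4230}{479} = \frac{3 + \sqrt{30 - 59}}{\left(35 + 29\right) \left(-4 + \left(35 + 29\right)\right)} + \frac{4230}{479} = \frac{3 + \sqrt{-29}}{64 \left(-4 + 64\right)} + 4230 \cdot \frac{1}{479} = \frac{3 + i \sqrt{29}}{64 \cdot 60} + \frac{4230}{479} = \frac{3 + i \sqrt{29}}{3840} + \frac{4230}{479} = \left(3 + i \sqrt{29}\right) \frac{1}{3840} + \frac{4230}{479} = \left(\frac{1}{1280} + \frac{i \sqrt{29}}{3840}\right) + \frac{4230}{479} = \frac{5414879}{613120} + \frac{i \sqrt{29}}{3840}$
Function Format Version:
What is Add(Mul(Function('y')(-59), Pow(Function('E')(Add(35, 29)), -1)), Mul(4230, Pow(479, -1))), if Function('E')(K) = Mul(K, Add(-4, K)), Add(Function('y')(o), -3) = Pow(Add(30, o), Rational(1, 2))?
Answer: Add(Rational(5414879, 613120), Mul(Rational(1, 3840), I, Pow(29, Rational(1, 2)))) ≈ Add(8.8317, Mul(0.0014024, I))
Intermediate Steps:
Function('y')(o) = Add(3, Pow(Add(30, o), Rational(1, 2)))
Add(Mul(Function('y')(-59), Pow(Function('E')(Add(35, 29)), -1)), Mul(4230, Pow(479, -1))) = Add(Mul(Add(3, Pow(Add(30, -59), Rational(1, 2))), Pow(Mul(Add(35, 29), Add(-4, Add(35, 29))), -1)), Mul(4230, Pow(479, -1))) = Add(Mul(Add(3, Pow(-29, Rational(1, 2))), Pow(Mul(64, Add(-4, 64)), -1)), Mul(4230, Rational(1, 479))) = Add(Mul(Add(3, Mul(I, Pow(29, Rational(1, 2)))), Pow(Mul(64, 60), -1)), Rational(4230, 479)) = Add(Mul(Add(3, Mul(I, Pow(29, Rational(1, 2)))), Pow(3840, -1)), Rational(4230, 479)) = Add(Mul(Add(3, Mul(I, Pow(29, Rational(1, 2)))), Rational(1, 3840)), Rational(4230, 479)) = Add(Add(Rational(1, 1280), Mul(Rational(1, 3840), I, Pow(29, Rational(1, 2)))), Rational(4230, 479)) = Add(Rational(5414879, 613120), Mul(Rational(1, 3840), I, Pow(29, Rational(1, 2))))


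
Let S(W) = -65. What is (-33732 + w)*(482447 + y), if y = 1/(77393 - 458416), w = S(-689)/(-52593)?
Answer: -2312872592970192880/142121579 ≈ -1.6274e+10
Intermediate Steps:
w = 65/52593 (w = -65/(-52593) = -65*(-1/52593) = 65/52593 ≈ 0.0012359)
y = -1/381023 (y = 1/(-381023) = -1/381023 ≈ -2.6245e-6)
(-33732 + w)*(482447 + y) = (-33732 + 65/52593)*(482447 - 1/381023) = -1774067011/52593*183823403280/381023 = -2312872592970192880/142121579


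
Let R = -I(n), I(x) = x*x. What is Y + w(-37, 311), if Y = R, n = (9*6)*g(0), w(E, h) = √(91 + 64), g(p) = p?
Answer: √155 ≈ 12.450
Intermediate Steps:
w(E, h) = √155
n = 0 (n = (9*6)*0 = 54*0 = 0)
I(x) = x²
R = 0 (R = -1*0² = -1*0 = 0)
Y = 0
Y + w(-37, 311) = 0 + √155 = √155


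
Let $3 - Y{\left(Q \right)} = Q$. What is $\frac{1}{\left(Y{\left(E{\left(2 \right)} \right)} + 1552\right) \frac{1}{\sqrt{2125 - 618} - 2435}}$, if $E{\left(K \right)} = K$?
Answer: $- \frac{2435}{1553} + \frac{\sqrt{1507}}{1553} \approx -1.5429$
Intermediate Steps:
$Y{\left(Q \right)} = 3 - Q$
$\frac{1}{\left(Y{\left(E{\left(2 \right)} \right)} + 1552\right) \frac{1}{\sqrt{2125 - 618} - 2435}} = \frac{1}{\left(\left(3 - 2\right) + 1552\right) \frac{1}{\sqrt{2125 - 618} - 2435}} = \frac{1}{\left(\left(3 - 2\right) + 1552\right) \frac{1}{\sqrt{1507} - 2435}} = \frac{1}{\left(1 + 1552\right) \frac{1}{-2435 + \sqrt{1507}}} = \frac{1}{1553 \frac{1}{-2435 + \sqrt{1507}}} = - \frac{2435}{1553} + \frac{\sqrt{1507}}{1553}$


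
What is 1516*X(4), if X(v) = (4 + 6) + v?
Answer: 21224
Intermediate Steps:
X(v) = 10 + v
1516*X(4) = 1516*(10 + 4) = 1516*14 = 21224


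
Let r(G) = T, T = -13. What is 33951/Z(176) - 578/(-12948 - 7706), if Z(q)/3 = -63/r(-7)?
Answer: 1519336774/650601 ≈ 2335.3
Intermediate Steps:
r(G) = -13
Z(q) = 189/13 (Z(q) = 3*(-63/(-13)) = 3*(-63*(-1/13)) = 3*(63/13) = 189/13)
33951/Z(176) - 578/(-12948 - 7706) = 33951/(189/13) - 578/(-12948 - 7706) = 33951*(13/189) - 578/(-20654) = 147121/63 - 578*(-1/20654) = 147121/63 + 289/10327 = 1519336774/650601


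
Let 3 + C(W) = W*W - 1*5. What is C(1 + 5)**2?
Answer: 784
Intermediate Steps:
C(W) = -8 + W**2 (C(W) = -3 + (W*W - 1*5) = -3 + (W**2 - 5) = -3 + (-5 + W**2) = -8 + W**2)
C(1 + 5)**2 = (-8 + (1 + 5)**2)**2 = (-8 + 6**2)**2 = (-8 + 36)**2 = 28**2 = 784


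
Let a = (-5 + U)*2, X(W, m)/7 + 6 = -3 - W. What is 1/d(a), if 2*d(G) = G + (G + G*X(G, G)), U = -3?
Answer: -1/408 ≈ -0.0024510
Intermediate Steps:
X(W, m) = -63 - 7*W (X(W, m) = -42 + 7*(-3 - W) = -42 + (-21 - 7*W) = -63 - 7*W)
a = -16 (a = (-5 - 3)*2 = -8*2 = -16)
d(G) = G + G*(-63 - 7*G)/2 (d(G) = (G + (G + G*(-63 - 7*G)))/2 = (2*G + G*(-63 - 7*G))/2 = G + G*(-63 - 7*G)/2)
1/d(a) = 1/(-½*(-16)*(61 + 7*(-16))) = 1/(-½*(-16)*(61 - 112)) = 1/(-½*(-16)*(-51)) = 1/(-408) = -1/408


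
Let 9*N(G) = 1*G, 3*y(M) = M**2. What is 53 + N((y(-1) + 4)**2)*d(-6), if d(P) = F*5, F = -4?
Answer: 913/81 ≈ 11.272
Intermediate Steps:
y(M) = M**2/3
d(P) = -20 (d(P) = -4*5 = -20)
N(G) = G/9 (N(G) = (1*G)/9 = G/9)
53 + N((y(-1) + 4)**2)*d(-6) = 53 + (((1/3)*(-1)**2 + 4)**2/9)*(-20) = 53 + (((1/3)*1 + 4)**2/9)*(-20) = 53 + ((1/3 + 4)**2/9)*(-20) = 53 + ((13/3)**2/9)*(-20) = 53 + ((1/9)*(169/9))*(-20) = 53 + (169/81)*(-20) = 53 - 3380/81 = 913/81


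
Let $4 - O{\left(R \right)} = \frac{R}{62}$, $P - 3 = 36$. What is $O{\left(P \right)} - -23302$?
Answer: $\frac{1444933}{62} \approx 23305.0$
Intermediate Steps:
$P = 39$ ($P = 3 + 36 = 39$)
$O{\left(R \right)} = 4 - \frac{R}{62}$
$O{\left(P \right)} - -23302 = \left(4 - \frac{39}{62}\right) - -23302 = \left(4 - \frac{39}{62}\right) + 23302 = \frac{209}{62} + 23302 = \frac{1444933}{62}$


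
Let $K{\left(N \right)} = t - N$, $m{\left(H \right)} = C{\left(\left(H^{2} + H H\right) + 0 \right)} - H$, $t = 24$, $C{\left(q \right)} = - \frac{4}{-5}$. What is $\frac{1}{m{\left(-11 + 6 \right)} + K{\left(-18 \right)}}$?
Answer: $\frac{5}{239} \approx 0.020921$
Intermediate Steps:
$C{\left(q \right)} = \frac{4}{5}$ ($C{\left(q \right)} = \left(-4\right) \left(- \frac{1}{5}\right) = \frac{4}{5}$)
$m{\left(H \right)} = \frac{4}{5} - H$
$K{\left(N \right)} = 24 - N$
$\frac{1}{m{\left(-11 + 6 \right)} + K{\left(-18 \right)}} = \frac{1}{\left(\frac{4}{5} - \left(-11 + 6\right)\right) + \left(24 - -18\right)} = \frac{1}{\left(\frac{4}{5} - -5\right) + \left(24 + 18\right)} = \frac{1}{\left(\frac{4}{5} + 5\right) + 42} = \frac{1}{\frac{29}{5} + 42} = \frac{1}{\frac{239}{5}} = \frac{5}{239}$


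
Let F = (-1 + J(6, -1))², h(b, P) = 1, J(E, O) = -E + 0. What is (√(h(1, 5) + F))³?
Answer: 250*√2 ≈ 353.55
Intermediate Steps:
J(E, O) = -E
F = 49 (F = (-1 - 1*6)² = (-1 - 6)² = (-7)² = 49)
(√(h(1, 5) + F))³ = (√(1 + 49))³ = (√50)³ = (5*√2)³ = 250*√2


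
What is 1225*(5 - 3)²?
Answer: 4900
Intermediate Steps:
1225*(5 - 3)² = 1225*2² = 1225*4 = 4900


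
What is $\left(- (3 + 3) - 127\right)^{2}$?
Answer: $17689$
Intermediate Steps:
$\left(- (3 + 3) - 127\right)^{2} = \left(\left(-1\right) 6 - 127\right)^{2} = \left(-6 - 127\right)^{2} = \left(-133\right)^{2} = 17689$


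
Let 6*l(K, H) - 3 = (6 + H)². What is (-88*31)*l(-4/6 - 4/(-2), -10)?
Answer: -25916/3 ≈ -8638.7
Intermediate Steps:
l(K, H) = ½ + (6 + H)²/6
(-88*31)*l(-4/6 - 4/(-2), -10) = (-88*31)*(½ + (6 - 10)²/6) = -2728*(½ + (⅙)*(-4)²) = -2728*(½ + (⅙)*16) = -2728*(½ + 8/3) = -2728*19/6 = -25916/3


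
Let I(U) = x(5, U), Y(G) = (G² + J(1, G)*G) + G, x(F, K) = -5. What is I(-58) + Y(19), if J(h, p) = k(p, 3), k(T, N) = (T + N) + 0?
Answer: 793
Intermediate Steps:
k(T, N) = N + T (k(T, N) = (N + T) + 0 = N + T)
J(h, p) = 3 + p
Y(G) = G + G² + G*(3 + G) (Y(G) = (G² + (3 + G)*G) + G = (G² + G*(3 + G)) + G = G + G² + G*(3 + G))
I(U) = -5
I(-58) + Y(19) = -5 + 2*19*(2 + 19) = -5 + 2*19*21 = -5 + 798 = 793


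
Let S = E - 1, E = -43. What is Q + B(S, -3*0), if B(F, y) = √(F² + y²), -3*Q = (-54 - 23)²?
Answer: -5797/3 ≈ -1932.3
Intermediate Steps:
Q = -5929/3 (Q = -(-54 - 23)²/3 = -⅓*(-77)² = -⅓*5929 = -5929/3 ≈ -1976.3)
S = -44 (S = -43 - 1 = -44)
Q + B(S, -3*0) = -5929/3 + √((-44)² + (-3*0)²) = -5929/3 + √(1936 + 0²) = -5929/3 + √(1936 + 0) = -5929/3 + √1936 = -5929/3 + 44 = -5797/3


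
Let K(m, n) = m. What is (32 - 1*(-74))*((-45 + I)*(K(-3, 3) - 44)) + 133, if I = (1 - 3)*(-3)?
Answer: 194431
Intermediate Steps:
I = 6 (I = -2*(-3) = 6)
(32 - 1*(-74))*((-45 + I)*(K(-3, 3) - 44)) + 133 = (32 - 1*(-74))*((-45 + 6)*(-3 - 44)) + 133 = (32 + 74)*(-39*(-47)) + 133 = 106*1833 + 133 = 194298 + 133 = 194431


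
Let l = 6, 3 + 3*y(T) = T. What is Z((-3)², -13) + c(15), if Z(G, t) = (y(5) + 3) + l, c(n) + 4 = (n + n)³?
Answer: 81017/3 ≈ 27006.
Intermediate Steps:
y(T) = -1 + T/3
c(n) = -4 + 8*n³ (c(n) = -4 + (n + n)³ = -4 + (2*n)³ = -4 + 8*n³)
Z(G, t) = 29/3 (Z(G, t) = ((-1 + (⅓)*5) + 3) + 6 = ((-1 + 5/3) + 3) + 6 = (⅔ + 3) + 6 = 11/3 + 6 = 29/3)
Z((-3)², -13) + c(15) = 29/3 + (-4 + 8*15³) = 29/3 + (-4 + 8*3375) = 29/3 + (-4 + 27000) = 29/3 + 26996 = 81017/3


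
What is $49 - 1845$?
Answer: $-1796$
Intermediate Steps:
$49 - 1845 = -1796$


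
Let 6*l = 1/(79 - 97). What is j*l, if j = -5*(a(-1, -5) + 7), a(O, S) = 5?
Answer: 5/9 ≈ 0.55556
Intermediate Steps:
l = -1/108 (l = 1/(6*(79 - 97)) = (⅙)/(-18) = (⅙)*(-1/18) = -1/108 ≈ -0.0092593)
j = -60 (j = -5*(5 + 7) = -5*12 = -60)
j*l = -60*(-1/108) = 5/9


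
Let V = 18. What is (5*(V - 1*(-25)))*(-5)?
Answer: -1075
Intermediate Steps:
(5*(V - 1*(-25)))*(-5) = (5*(18 - 1*(-25)))*(-5) = (5*(18 + 25))*(-5) = (5*43)*(-5) = 215*(-5) = -1075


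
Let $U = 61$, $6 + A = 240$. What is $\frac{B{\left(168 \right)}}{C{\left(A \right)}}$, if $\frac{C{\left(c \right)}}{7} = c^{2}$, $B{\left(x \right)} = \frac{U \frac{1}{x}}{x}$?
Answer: $\frac{61}{10818033408} \approx 5.6387 \cdot 10^{-9}$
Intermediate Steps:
$A = 234$ ($A = -6 + 240 = 234$)
$B{\left(x \right)} = \frac{61}{x^{2}}$ ($B{\left(x \right)} = \frac{61 \frac{1}{x}}{x} = \frac{61}{x^{2}}$)
$C{\left(c \right)} = 7 c^{2}$
$\frac{B{\left(168 \right)}}{C{\left(A \right)}} = \frac{61 \cdot \frac{1}{28224}}{7 \cdot 234^{2}} = \frac{61 \cdot \frac{1}{28224}}{7 \cdot 54756} = \frac{61}{28224 \cdot 383292} = \frac{61}{28224} \cdot \frac{1}{383292} = \frac{61}{10818033408}$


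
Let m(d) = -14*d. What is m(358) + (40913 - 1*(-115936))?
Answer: 151837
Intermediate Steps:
m(358) + (40913 - 1*(-115936)) = -14*358 + (40913 - 1*(-115936)) = -5012 + (40913 + 115936) = -5012 + 156849 = 151837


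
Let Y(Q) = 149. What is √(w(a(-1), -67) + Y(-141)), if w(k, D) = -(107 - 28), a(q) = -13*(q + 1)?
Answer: √70 ≈ 8.3666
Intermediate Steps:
a(q) = -13 - 13*q (a(q) = -13*(1 + q) = -13 - 13*q)
w(k, D) = -79 (w(k, D) = -1*79 = -79)
√(w(a(-1), -67) + Y(-141)) = √(-79 + 149) = √70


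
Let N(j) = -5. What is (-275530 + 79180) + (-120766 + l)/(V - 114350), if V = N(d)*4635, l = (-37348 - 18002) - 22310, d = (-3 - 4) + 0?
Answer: -27002835324/137525 ≈ -1.9635e+5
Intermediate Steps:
d = -7 (d = -7 + 0 = -7)
l = -77660 (l = -55350 - 22310 = -77660)
V = -23175 (V = -5*4635 = -23175)
(-275530 + 79180) + (-120766 + l)/(V - 114350) = (-275530 + 79180) + (-120766 - 77660)/(-23175 - 114350) = -196350 - 198426/(-137525) = -196350 - 198426*(-1/137525) = -196350 + 198426/137525 = -27002835324/137525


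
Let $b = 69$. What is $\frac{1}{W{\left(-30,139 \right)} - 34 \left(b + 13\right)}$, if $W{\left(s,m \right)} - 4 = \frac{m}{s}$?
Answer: $- \frac{30}{83659} \approx -0.0003586$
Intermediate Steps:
$W{\left(s,m \right)} = 4 + \frac{m}{s}$
$\frac{1}{W{\left(-30,139 \right)} - 34 \left(b + 13\right)} = \frac{1}{\left(4 + \frac{139}{-30}\right) - 34 \left(69 + 13\right)} = \frac{1}{\left(4 + 139 \left(- \frac{1}{30}\right)\right) - 2788} = \frac{1}{\left(4 - \frac{139}{30}\right) - 2788} = \frac{1}{- \frac{19}{30} - 2788} = \frac{1}{- \frac{83659}{30}} = - \frac{30}{83659}$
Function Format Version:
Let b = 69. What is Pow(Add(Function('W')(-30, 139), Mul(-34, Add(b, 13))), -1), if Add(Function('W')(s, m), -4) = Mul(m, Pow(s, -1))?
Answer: Rational(-30, 83659) ≈ -0.00035860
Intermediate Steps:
Function('W')(s, m) = Add(4, Mul(m, Pow(s, -1)))
Pow(Add(Function('W')(-30, 139), Mul(-34, Add(b, 13))), -1) = Pow(Add(Add(4, Mul(139, Pow(-30, -1))), Mul(-34, Add(69, 13))), -1) = Pow(Add(Add(4, Mul(139, Rational(-1, 30))), Mul(-34, 82)), -1) = Pow(Add(Add(4, Rational(-139, 30)), -2788), -1) = Pow(Add(Rational(-19, 30), -2788), -1) = Pow(Rational(-83659, 30), -1) = Rational(-30, 83659)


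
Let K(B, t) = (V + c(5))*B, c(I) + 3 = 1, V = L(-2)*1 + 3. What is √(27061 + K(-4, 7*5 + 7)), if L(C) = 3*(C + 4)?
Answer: √27033 ≈ 164.42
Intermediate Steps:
L(C) = 12 + 3*C (L(C) = 3*(4 + C) = 12 + 3*C)
V = 9 (V = (12 + 3*(-2))*1 + 3 = (12 - 6)*1 + 3 = 6*1 + 3 = 6 + 3 = 9)
c(I) = -2 (c(I) = -3 + 1 = -2)
K(B, t) = 7*B (K(B, t) = (9 - 2)*B = 7*B)
√(27061 + K(-4, 7*5 + 7)) = √(27061 + 7*(-4)) = √(27061 - 28) = √27033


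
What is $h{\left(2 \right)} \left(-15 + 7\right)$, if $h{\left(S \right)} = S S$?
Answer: $-32$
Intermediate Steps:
$h{\left(S \right)} = S^{2}$
$h{\left(2 \right)} \left(-15 + 7\right) = 2^{2} \left(-15 + 7\right) = 4 \left(-8\right) = -32$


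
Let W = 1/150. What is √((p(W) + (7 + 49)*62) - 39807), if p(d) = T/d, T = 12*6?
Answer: I*√25535 ≈ 159.8*I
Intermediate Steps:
T = 72
W = 1/150 ≈ 0.0066667
p(d) = 72/d
√((p(W) + (7 + 49)*62) - 39807) = √((72/(1/150) + (7 + 49)*62) - 39807) = √((72*150 + 56*62) - 39807) = √((10800 + 3472) - 39807) = √(14272 - 39807) = √(-25535) = I*√25535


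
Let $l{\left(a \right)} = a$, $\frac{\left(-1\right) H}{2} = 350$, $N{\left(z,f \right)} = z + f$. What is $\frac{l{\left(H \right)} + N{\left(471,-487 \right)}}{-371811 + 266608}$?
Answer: $\frac{716}{105203} \approx 0.0068059$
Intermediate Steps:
$N{\left(z,f \right)} = f + z$
$H = -700$ ($H = \left(-2\right) 350 = -700$)
$\frac{l{\left(H \right)} + N{\left(471,-487 \right)}}{-371811 + 266608} = \frac{-700 + \left(-487 + 471\right)}{-371811 + 266608} = \frac{-700 - 16}{-105203} = \left(-716\right) \left(- \frac{1}{105203}\right) = \frac{716}{105203}$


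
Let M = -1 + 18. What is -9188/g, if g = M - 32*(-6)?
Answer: -9188/209 ≈ -43.962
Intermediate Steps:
M = 17
g = 209 (g = 17 - 32*(-6) = 17 + 192 = 209)
-9188/g = -9188/209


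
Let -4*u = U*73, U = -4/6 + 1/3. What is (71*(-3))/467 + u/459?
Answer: -1139113/2572236 ≈ -0.44285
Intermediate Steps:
U = -1/3 (U = -4*1/6 + 1*(1/3) = -2/3 + 1/3 = -1/3 ≈ -0.33333)
u = 73/12 (u = -(-1)*73/12 = -1/4*(-73/3) = 73/12 ≈ 6.0833)
(71*(-3))/467 + u/459 = (71*(-3))/467 + (73/12)/459 = -213*1/467 + (73/12)*(1/459) = -213/467 + 73/5508 = -1139113/2572236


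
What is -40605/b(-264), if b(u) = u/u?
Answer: -40605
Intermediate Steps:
b(u) = 1
-40605/b(-264) = -40605/1 = -40605*1 = -40605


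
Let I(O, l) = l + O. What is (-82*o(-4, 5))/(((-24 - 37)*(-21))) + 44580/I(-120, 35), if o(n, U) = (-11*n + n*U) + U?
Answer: -11461822/21777 ≈ -526.33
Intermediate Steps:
I(O, l) = O + l
o(n, U) = U - 11*n + U*n (o(n, U) = (-11*n + U*n) + U = U - 11*n + U*n)
(-82*o(-4, 5))/(((-24 - 37)*(-21))) + 44580/I(-120, 35) = (-82*(5 - 11*(-4) + 5*(-4)))/(((-24 - 37)*(-21))) + 44580/(-120 + 35) = (-82*(5 + 44 - 20))/((-61*(-21))) + 44580/(-85) = -82*29/1281 + 44580*(-1/85) = -2378*1/1281 - 8916/17 = -2378/1281 - 8916/17 = -11461822/21777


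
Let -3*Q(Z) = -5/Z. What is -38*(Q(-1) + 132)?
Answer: -14858/3 ≈ -4952.7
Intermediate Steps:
Q(Z) = 5/(3*Z) (Q(Z) = -(-5)/(3*Z) = 5/(3*Z))
-38*(Q(-1) + 132) = -38*((5/3)/(-1) + 132) = -38*((5/3)*(-1) + 132) = -38*(-5/3 + 132) = -38*391/3 = -14858/3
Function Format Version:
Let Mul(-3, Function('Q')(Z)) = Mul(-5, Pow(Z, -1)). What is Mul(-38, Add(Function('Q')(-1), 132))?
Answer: Rational(-14858, 3) ≈ -4952.7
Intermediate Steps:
Function('Q')(Z) = Mul(Rational(5, 3), Pow(Z, -1)) (Function('Q')(Z) = Mul(Rational(-1, 3), Mul(-5, Pow(Z, -1))) = Mul(Rational(5, 3), Pow(Z, -1)))
Mul(-38, Add(Function('Q')(-1), 132)) = Mul(-38, Add(Mul(Rational(5, 3), Pow(-1, -1)), 132)) = Mul(-38, Add(Mul(Rational(5, 3), -1), 132)) = Mul(-38, Add(Rational(-5, 3), 132)) = Mul(-38, Rational(391, 3)) = Rational(-14858, 3)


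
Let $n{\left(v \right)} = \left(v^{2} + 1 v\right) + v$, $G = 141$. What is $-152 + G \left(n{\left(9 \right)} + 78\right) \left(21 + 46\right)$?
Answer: $1671967$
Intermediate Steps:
$n{\left(v \right)} = v^{2} + 2 v$ ($n{\left(v \right)} = \left(v^{2} + v\right) + v = \left(v + v^{2}\right) + v = v^{2} + 2 v$)
$-152 + G \left(n{\left(9 \right)} + 78\right) \left(21 + 46\right) = -152 + 141 \left(9 \left(2 + 9\right) + 78\right) \left(21 + 46\right) = -152 + 141 \left(9 \cdot 11 + 78\right) 67 = -152 + 141 \left(99 + 78\right) 67 = -152 + 141 \cdot 177 \cdot 67 = -152 + 141 \cdot 11859 = -152 + 1672119 = 1671967$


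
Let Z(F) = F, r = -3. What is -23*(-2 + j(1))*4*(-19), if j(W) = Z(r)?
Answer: -8740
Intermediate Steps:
j(W) = -3
-23*(-2 + j(1))*4*(-19) = -23*(-2 - 3)*4*(-19) = -(-115)*4*(-19) = -23*(-20)*(-19) = 460*(-19) = -8740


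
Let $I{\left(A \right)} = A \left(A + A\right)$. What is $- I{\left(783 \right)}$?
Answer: $-1226178$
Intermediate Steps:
$I{\left(A \right)} = 2 A^{2}$ ($I{\left(A \right)} = A 2 A = 2 A^{2}$)
$- I{\left(783 \right)} = - 2 \cdot 783^{2} = - 2 \cdot 613089 = \left(-1\right) 1226178 = -1226178$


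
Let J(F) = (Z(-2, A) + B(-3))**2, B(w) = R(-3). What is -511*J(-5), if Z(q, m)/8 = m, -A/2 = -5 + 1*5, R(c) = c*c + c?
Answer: -18396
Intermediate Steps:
R(c) = c + c**2 (R(c) = c**2 + c = c + c**2)
B(w) = 6 (B(w) = -3*(1 - 3) = -3*(-2) = 6)
A = 0 (A = -2*(-5 + 1*5) = -2*(-5 + 5) = -2*0 = 0)
Z(q, m) = 8*m
J(F) = 36 (J(F) = (8*0 + 6)**2 = (0 + 6)**2 = 6**2 = 36)
-511*J(-5) = -511*36 = -18396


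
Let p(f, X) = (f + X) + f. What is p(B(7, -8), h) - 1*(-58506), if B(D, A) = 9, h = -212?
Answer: 58312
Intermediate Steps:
p(f, X) = X + 2*f (p(f, X) = (X + f) + f = X + 2*f)
p(B(7, -8), h) - 1*(-58506) = (-212 + 2*9) - 1*(-58506) = (-212 + 18) + 58506 = -194 + 58506 = 58312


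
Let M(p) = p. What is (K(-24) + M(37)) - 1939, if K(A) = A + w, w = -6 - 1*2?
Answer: -1934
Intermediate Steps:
w = -8 (w = -6 - 2 = -8)
K(A) = -8 + A (K(A) = A - 8 = -8 + A)
(K(-24) + M(37)) - 1939 = ((-8 - 24) + 37) - 1939 = (-32 + 37) - 1939 = 5 - 1939 = -1934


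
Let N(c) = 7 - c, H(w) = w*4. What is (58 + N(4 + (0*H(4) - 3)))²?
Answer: 4096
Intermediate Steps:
H(w) = 4*w
(58 + N(4 + (0*H(4) - 3)))² = (58 + (7 - (4 + (0*(4*4) - 3))))² = (58 + (7 - (4 + (0*16 - 3))))² = (58 + (7 - (4 + (0 - 3))))² = (58 + (7 - (4 - 3)))² = (58 + (7 - 1*1))² = (58 + (7 - 1))² = (58 + 6)² = 64² = 4096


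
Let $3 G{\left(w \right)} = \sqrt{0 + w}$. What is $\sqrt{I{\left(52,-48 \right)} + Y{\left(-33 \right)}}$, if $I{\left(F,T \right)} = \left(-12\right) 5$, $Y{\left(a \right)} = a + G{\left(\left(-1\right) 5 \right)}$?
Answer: $\frac{\sqrt{-837 + 3 i \sqrt{5}}}{3} \approx 0.038645 + 9.6437 i$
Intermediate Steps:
$G{\left(w \right)} = \frac{\sqrt{w}}{3}$ ($G{\left(w \right)} = \frac{\sqrt{0 + w}}{3} = \frac{\sqrt{w}}{3}$)
$Y{\left(a \right)} = a + \frac{i \sqrt{5}}{3}$ ($Y{\left(a \right)} = a + \frac{\sqrt{\left(-1\right) 5}}{3} = a + \frac{\sqrt{-5}}{3} = a + \frac{i \sqrt{5}}{3}$)
$I{\left(F,T \right)} = -60$
$\sqrt{I{\left(52,-48 \right)} + Y{\left(-33 \right)}} = \sqrt{-60 - \left(33 - \frac{i \sqrt{5}}{3}\right)} = \sqrt{-93 + \frac{i \sqrt{5}}{3}}$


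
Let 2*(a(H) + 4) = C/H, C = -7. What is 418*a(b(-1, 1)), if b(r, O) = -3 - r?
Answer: -1881/2 ≈ -940.50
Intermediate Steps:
a(H) = -4 - 7/(2*H) (a(H) = -4 + (-7/H)/2 = -4 - 7/(2*H))
418*a(b(-1, 1)) = 418*(-4 - 7/(2*(-3 - 1*(-1)))) = 418*(-4 - 7/(2*(-3 + 1))) = 418*(-4 - 7/2/(-2)) = 418*(-4 - 7/2*(-1/2)) = 418*(-4 + 7/4) = 418*(-9/4) = -1881/2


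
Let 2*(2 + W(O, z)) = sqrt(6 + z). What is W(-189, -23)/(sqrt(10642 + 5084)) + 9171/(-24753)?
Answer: -3057/8251 - sqrt(15726)*(4 - I*sqrt(17))/31452 ≈ -0.38645 + 0.016439*I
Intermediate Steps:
W(O, z) = -2 + sqrt(6 + z)/2
W(-189, -23)/(sqrt(10642 + 5084)) + 9171/(-24753) = (-2 + sqrt(6 - 23)/2)/(sqrt(10642 + 5084)) + 9171/(-24753) = (-2 + sqrt(-17)/2)/(sqrt(15726)) + 9171*(-1/24753) = (-2 + (I*sqrt(17))/2)*(sqrt(15726)/15726) - 3057/8251 = (-2 + I*sqrt(17)/2)*(sqrt(15726)/15726) - 3057/8251 = sqrt(15726)*(-2 + I*sqrt(17)/2)/15726 - 3057/8251 = -3057/8251 + sqrt(15726)*(-2 + I*sqrt(17)/2)/15726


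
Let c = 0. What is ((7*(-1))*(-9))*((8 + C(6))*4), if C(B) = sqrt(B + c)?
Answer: 2016 + 252*sqrt(6) ≈ 2633.3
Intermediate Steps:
C(B) = sqrt(B) (C(B) = sqrt(B + 0) = sqrt(B))
((7*(-1))*(-9))*((8 + C(6))*4) = ((7*(-1))*(-9))*((8 + sqrt(6))*4) = (-7*(-9))*(32 + 4*sqrt(6)) = 63*(32 + 4*sqrt(6)) = 2016 + 252*sqrt(6)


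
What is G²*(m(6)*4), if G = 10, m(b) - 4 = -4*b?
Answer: -8000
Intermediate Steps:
m(b) = 4 - 4*b
G²*(m(6)*4) = 10²*((4 - 4*6)*4) = 100*((4 - 24)*4) = 100*(-20*4) = 100*(-80) = -8000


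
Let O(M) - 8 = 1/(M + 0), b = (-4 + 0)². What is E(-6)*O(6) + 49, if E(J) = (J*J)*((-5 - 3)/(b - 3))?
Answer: -1715/13 ≈ -131.92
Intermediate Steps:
b = 16 (b = (-4)² = 16)
E(J) = -8*J²/13 (E(J) = (J*J)*((-5 - 3)/(16 - 3)) = J²*(-8/13) = -8*J²/13)
O(M) = 8 + 1/M (O(M) = 8 + 1/(M + 0) = 8 + 1/M)
E(-6)*O(6) + 49 = (-8/13*(-6)²)*(8 + 1/6) + 49 = (-8/13*36)*(8 + ⅙) + 49 = -288/13*49/6 + 49 = -2352/13 + 49 = -1715/13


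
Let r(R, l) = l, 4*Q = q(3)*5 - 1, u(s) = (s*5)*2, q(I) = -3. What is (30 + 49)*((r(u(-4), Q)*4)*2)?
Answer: -2528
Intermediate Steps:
u(s) = 10*s (u(s) = (5*s)*2 = 10*s)
Q = -4 (Q = (-3*5 - 1)/4 = (-15 - 1)/4 = (¼)*(-16) = -4)
(30 + 49)*((r(u(-4), Q)*4)*2) = (30 + 49)*(-4*4*2) = 79*(-16*2) = 79*(-32) = -2528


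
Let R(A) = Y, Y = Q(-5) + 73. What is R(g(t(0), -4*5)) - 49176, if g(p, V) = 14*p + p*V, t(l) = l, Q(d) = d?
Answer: -49108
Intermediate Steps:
Y = 68 (Y = -5 + 73 = 68)
g(p, V) = 14*p + V*p
R(A) = 68
R(g(t(0), -4*5)) - 49176 = 68 - 49176 = -49108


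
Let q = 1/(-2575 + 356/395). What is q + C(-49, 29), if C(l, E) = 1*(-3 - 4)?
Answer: -7117778/1016769 ≈ -7.0004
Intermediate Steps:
C(l, E) = -7 (C(l, E) = 1*(-7) = -7)
q = -395/1016769 (q = 1/(-2575 + 356*(1/395)) = 1/(-2575 + 356/395) = 1/(-1016769/395) = -395/1016769 ≈ -0.00038849)
q + C(-49, 29) = -395/1016769 - 7 = -7117778/1016769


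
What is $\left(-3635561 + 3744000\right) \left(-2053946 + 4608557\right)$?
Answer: $277019462229$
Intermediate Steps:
$\left(-3635561 + 3744000\right) \left(-2053946 + 4608557\right) = 108439 \cdot 2554611 = 277019462229$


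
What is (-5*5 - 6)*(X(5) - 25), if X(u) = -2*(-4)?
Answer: 527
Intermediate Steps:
X(u) = 8
(-5*5 - 6)*(X(5) - 25) = (-5*5 - 6)*(8 - 25) = (-25 - 6)*(-17) = -31*(-17) = 527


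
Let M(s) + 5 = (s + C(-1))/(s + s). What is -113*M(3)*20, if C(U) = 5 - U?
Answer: 7910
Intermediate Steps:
M(s) = -5 + (6 + s)/(2*s) (M(s) = -5 + (s + (5 - 1*(-1)))/(s + s) = -5 + (s + (5 + 1))/((2*s)) = -5 + (s + 6)*(1/(2*s)) = -5 + (6 + s)*(1/(2*s)) = -5 + (6 + s)/(2*s))
-113*M(3)*20 = -113*(-9/2 + 3/3)*20 = -113*(-9/2 + 3*(1/3))*20 = -113*(-9/2 + 1)*20 = -113*(-7/2)*20 = (791/2)*20 = 7910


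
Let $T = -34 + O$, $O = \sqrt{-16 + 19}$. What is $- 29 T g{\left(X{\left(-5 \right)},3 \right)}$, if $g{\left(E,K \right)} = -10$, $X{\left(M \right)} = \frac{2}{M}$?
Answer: $-9860 + 290 \sqrt{3} \approx -9357.7$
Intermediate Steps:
$O = \sqrt{3} \approx 1.732$
$T = -34 + \sqrt{3} \approx -32.268$
$- 29 T g{\left(X{\left(-5 \right)},3 \right)} = - 29 \left(-34 + \sqrt{3}\right) \left(-10\right) = \left(986 - 29 \sqrt{3}\right) \left(-10\right) = -9860 + 290 \sqrt{3}$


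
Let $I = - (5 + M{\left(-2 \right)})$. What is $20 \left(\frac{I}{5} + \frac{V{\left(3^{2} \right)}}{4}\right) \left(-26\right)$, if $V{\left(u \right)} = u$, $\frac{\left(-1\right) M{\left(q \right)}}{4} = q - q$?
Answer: $-650$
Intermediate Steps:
$M{\left(q \right)} = 0$ ($M{\left(q \right)} = - 4 \left(q - q\right) = \left(-4\right) 0 = 0$)
$I = -5$ ($I = - (5 + 0) = \left(-1\right) 5 = -5$)
$20 \left(\frac{I}{5} + \frac{V{\left(3^{2} \right)}}{4}\right) \left(-26\right) = 20 \left(- \frac{5}{5} + \frac{3^{2}}{4}\right) \left(-26\right) = 20 \left(\left(-5\right) \frac{1}{5} + 9 \cdot \frac{1}{4}\right) \left(-26\right) = 20 \left(-1 + \frac{9}{4}\right) \left(-26\right) = 20 \cdot \frac{5}{4} \left(-26\right) = 25 \left(-26\right) = -650$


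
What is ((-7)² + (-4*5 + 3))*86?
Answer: 2752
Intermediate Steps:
((-7)² + (-4*5 + 3))*86 = (49 + (-20 + 3))*86 = (49 - 17)*86 = 32*86 = 2752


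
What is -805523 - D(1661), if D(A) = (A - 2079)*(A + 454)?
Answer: 78547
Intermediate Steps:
D(A) = (-2079 + A)*(454 + A)
-805523 - D(1661) = -805523 - (-943866 + 1661² - 1625*1661) = -805523 - (-943866 + 2758921 - 2699125) = -805523 - 1*(-884070) = -805523 + 884070 = 78547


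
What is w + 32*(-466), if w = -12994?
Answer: -27906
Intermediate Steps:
w + 32*(-466) = -12994 + 32*(-466) = -12994 - 14912 = -27906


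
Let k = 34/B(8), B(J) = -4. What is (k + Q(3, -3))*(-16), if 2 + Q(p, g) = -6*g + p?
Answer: -168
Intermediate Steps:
k = -17/2 (k = 34/(-4) = 34*(-¼) = -17/2 ≈ -8.5000)
Q(p, g) = -2 + p - 6*g (Q(p, g) = -2 + (-6*g + p) = -2 + (p - 6*g) = -2 + p - 6*g)
(k + Q(3, -3))*(-16) = (-17/2 + (-2 + 3 - 6*(-3)))*(-16) = (-17/2 + (-2 + 3 + 18))*(-16) = (-17/2 + 19)*(-16) = (21/2)*(-16) = -168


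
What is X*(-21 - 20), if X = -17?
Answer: 697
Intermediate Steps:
X*(-21 - 20) = -17*(-21 - 20) = -17*(-41) = 697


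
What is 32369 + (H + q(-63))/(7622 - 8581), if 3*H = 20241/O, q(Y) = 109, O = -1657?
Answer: 7348029483/227009 ≈ 32369.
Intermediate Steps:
H = -6747/1657 (H = (20241/(-1657))/3 = (20241*(-1/1657))/3 = (1/3)*(-20241/1657) = -6747/1657 ≈ -4.0718)
32369 + (H + q(-63))/(7622 - 8581) = 32369 + (-6747/1657 + 109)/(7622 - 8581) = 32369 + (173866/1657)/(-959) = 32369 + (173866/1657)*(-1/959) = 32369 - 24838/227009 = 7348029483/227009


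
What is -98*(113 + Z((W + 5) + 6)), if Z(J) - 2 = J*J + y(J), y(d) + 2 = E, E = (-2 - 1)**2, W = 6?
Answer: -40278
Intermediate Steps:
E = 9 (E = (-3)**2 = 9)
y(d) = 7 (y(d) = -2 + 9 = 7)
Z(J) = 9 + J**2 (Z(J) = 2 + (J*J + 7) = 2 + (J**2 + 7) = 2 + (7 + J**2) = 9 + J**2)
-98*(113 + Z((W + 5) + 6)) = -98*(113 + (9 + ((6 + 5) + 6)**2)) = -98*(113 + (9 + (11 + 6)**2)) = -98*(113 + (9 + 17**2)) = -98*(113 + (9 + 289)) = -98*(113 + 298) = -98*411 = -40278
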